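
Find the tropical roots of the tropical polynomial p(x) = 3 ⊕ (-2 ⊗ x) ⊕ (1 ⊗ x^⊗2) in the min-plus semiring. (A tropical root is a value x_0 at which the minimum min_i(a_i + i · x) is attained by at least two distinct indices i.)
Roots: {-3, 5}

Each tropical root is a break point of the lower envelope of the lines y = a_i + i · x (there are 3 lines, with slopes 0, 1, ..., 2). Only the lines that attain the minimum somewhere contribute to roots; other lines are dominated. Here the surviving (envelope) indices are i = 2, i = 1, i = 0.
Intersections between consecutive envelope lines give the roots: for adjacent envelope indices i < j the intersection is x = (a_i − a_j) / (j − i). Reading off the sorted break points: {-3, 5}.
Verification: at each break x_0, at least two indices attain the minimum of min_i(a_i + i · x_0).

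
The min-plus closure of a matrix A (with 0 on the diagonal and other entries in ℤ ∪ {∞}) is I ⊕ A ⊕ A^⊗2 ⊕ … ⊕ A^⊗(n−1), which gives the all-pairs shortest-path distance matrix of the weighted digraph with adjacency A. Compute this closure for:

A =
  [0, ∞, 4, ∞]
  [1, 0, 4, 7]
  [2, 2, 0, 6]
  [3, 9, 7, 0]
Closure =
  [0, 6, 4, 10]
  [1, 0, 4, 7]
  [2, 2, 0, 6]
  [3, 9, 7, 0]

This is the Floyd-Warshall all-pairs shortest-path computation. For each intermediate vertex k = 0, 1, …, 3, update dist[i][j] ← min(dist[i][j], dist[i][k] + dist[k][j]). The final matrix gives, for each (i, j), the minimum total weight of any directed path from i to j (possibly empty when i = j).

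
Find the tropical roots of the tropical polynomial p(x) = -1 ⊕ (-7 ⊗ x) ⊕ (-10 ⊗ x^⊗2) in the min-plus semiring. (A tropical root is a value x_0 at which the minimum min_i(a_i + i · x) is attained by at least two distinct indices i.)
Roots: {3, 6}

Each tropical root is a break point of the lower envelope of the lines y = a_i + i · x (there are 3 lines, with slopes 0, 1, ..., 2). Only the lines that attain the minimum somewhere contribute to roots; other lines are dominated. Here the surviving (envelope) indices are i = 2, i = 1, i = 0.
Intersections between consecutive envelope lines give the roots: for adjacent envelope indices i < j the intersection is x = (a_i − a_j) / (j − i). Reading off the sorted break points: {3, 6}.
Verification: at each break x_0, at least two indices attain the minimum of min_i(a_i + i · x_0).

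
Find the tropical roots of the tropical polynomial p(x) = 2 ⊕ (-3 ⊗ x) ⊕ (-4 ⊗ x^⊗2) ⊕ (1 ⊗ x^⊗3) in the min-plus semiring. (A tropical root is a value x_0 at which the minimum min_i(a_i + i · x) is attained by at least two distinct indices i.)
Roots: {-5, 1, 5}

Each tropical root is a break point of the lower envelope of the lines y = a_i + i · x (there are 4 lines, with slopes 0, 1, ..., 3). Only the lines that attain the minimum somewhere contribute to roots; other lines are dominated. Here the surviving (envelope) indices are i = 3, i = 2, i = 1, i = 0.
Intersections between consecutive envelope lines give the roots: for adjacent envelope indices i < j the intersection is x = (a_i − a_j) / (j − i). Reading off the sorted break points: {-5, 1, 5}.
Verification: at each break x_0, at least two indices attain the minimum of min_i(a_i + i · x_0).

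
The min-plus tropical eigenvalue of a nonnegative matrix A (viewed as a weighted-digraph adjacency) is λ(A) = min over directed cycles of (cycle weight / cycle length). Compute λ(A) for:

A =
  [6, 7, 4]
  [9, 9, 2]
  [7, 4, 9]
λ(A) = 3

Enumerate directed cycles and compute their means (weight / length). Sample:
  cycle 0 → 0: weight = 6, length = 1, mean = 6/1 ≈ 6.000
  cycle 1 → 1: weight = 9, length = 1, mean = 9/1 ≈ 9.000
  cycle 2 → 2: weight = 9, length = 1, mean = 9/1 ≈ 9.000
  cycle 0 → 1 → 0: weight = 16, length = 2, mean = 16/2 ≈ 8.000
  cycle 0 → 2 → 0: weight = 11, length = 2, mean = 11/2 ≈ 5.500
  cycle 1 → 0 → 1: weight = 16, length = 2, mean = 16/2 ≈ 8.000
Minimum mean = 3.000, attained e.g. along the cycle 1 → 2 → 1 with weight 6 and length 2. So λ(A) = 6/2 = 3.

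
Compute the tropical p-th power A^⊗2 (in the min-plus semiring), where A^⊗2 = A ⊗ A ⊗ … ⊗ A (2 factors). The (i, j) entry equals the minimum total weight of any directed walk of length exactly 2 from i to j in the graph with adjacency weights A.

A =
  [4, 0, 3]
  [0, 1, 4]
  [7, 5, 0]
A^⊗2 =
  [0, 1, 3]
  [1, 0, 3]
  [5, 5, 0]

Each entry (A^⊗2)_ij equals the minimum over all length-2 walks i = v_0 → v_1 → … → v_2 = j of Σ_t A[v_t][v_{t+1}]. For example, for (i, j) = (0, 2) we minimise over 3 possible intermediate vertex sequences; the minimum is 3, attained along the walk 0 → 2 → 2.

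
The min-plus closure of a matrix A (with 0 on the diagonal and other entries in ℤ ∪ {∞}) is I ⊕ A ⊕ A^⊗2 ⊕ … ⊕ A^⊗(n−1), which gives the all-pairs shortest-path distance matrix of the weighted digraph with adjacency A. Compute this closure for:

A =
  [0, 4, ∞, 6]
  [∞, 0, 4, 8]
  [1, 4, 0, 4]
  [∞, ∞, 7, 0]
Closure =
  [0, 4, 8, 6]
  [5, 0, 4, 8]
  [1, 4, 0, 4]
  [8, 11, 7, 0]

This is the Floyd-Warshall all-pairs shortest-path computation. For each intermediate vertex k = 0, 1, …, 3, update dist[i][j] ← min(dist[i][j], dist[i][k] + dist[k][j]). The final matrix gives, for each (i, j), the minimum total weight of any directed path from i to j (possibly empty when i = j).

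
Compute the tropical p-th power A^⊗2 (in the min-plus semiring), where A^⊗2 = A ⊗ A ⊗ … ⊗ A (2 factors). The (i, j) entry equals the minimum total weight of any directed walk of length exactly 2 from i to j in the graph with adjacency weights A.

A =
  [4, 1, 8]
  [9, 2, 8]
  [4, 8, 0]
A^⊗2 =
  [8, 3, 8]
  [11, 4, 8]
  [4, 5, 0]

Each entry (A^⊗2)_ij equals the minimum over all length-2 walks i = v_0 → v_1 → … → v_2 = j of Σ_t A[v_t][v_{t+1}]. For example, for (i, j) = (0, 2) we minimise over 3 possible intermediate vertex sequences; the minimum is 8, attained along the walk 0 → 2 → 2.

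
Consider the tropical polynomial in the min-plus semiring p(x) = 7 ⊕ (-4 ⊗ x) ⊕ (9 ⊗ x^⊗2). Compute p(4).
p(4) = 0

A tropical monomial a ⊗ x^⊗i evaluates to a + i · x. Evaluating each term at x = 4:
  Term 0 contributes 7 + 0 · 4 = 7
  Term 1 contributes -4 + 1 · 4 = 0
  Term 2 contributes 9 + 2 · 4 = 17
p(4) = ⊕ of these = min[7, 0, 17] = 0.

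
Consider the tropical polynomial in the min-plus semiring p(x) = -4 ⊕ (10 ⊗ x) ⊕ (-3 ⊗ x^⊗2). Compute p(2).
p(2) = -4

A tropical monomial a ⊗ x^⊗i evaluates to a + i · x. Evaluating each term at x = 2:
  Term 0 contributes -4 + 0 · 2 = -4
  Term 1 contributes 10 + 1 · 2 = 12
  Term 2 contributes -3 + 2 · 2 = 1
p(2) = ⊕ of these = min[-4, 12, 1] = -4.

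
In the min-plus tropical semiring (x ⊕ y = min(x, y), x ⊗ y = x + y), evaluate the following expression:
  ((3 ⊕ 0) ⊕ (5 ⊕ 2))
((3 ⊕ 0) ⊕ (5 ⊕ 2)) = 0

Expand innermost to outermost. Recall ⊕ takes the minimum of its arguments and ⊗ takes their sum. Working out the expression ((3 ⊕ 0) ⊕ (5 ⊕ 2)) gives 0.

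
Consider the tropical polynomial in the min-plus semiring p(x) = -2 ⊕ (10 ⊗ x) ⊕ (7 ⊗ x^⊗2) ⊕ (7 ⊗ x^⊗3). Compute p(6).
p(6) = -2

A tropical monomial a ⊗ x^⊗i evaluates to a + i · x. Evaluating each term at x = 6:
  Term 0 contributes -2 + 0 · 6 = -2
  Term 1 contributes 10 + 1 · 6 = 16
  Term 2 contributes 7 + 2 · 6 = 19
  Term 3 contributes 7 + 3 · 6 = 25
p(6) = ⊕ of these = min[-2, 16, 19, 25] = -2.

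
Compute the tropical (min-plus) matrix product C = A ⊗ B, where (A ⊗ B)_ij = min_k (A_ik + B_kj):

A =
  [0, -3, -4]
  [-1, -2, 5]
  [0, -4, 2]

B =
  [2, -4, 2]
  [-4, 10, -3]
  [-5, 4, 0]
A ⊗ B =
  [-9, -4, -6]
  [-6, -5, -5]
  [-8, -4, -7]

Apply the min-plus product entry-by-entry:
  C[0][0] = min over k of (A[0][0] + B[0][0] = 0 + 2 = 2, A[0][1] + B[1][0] = -3 + -4 = -7, A[0][2] + B[2][0] = -4 + -5 = -9) = -9 (attained at k = 2)
  C[0][1] = min over k of (A[0][0] + B[0][1] = 0 + -4 = -4, A[0][1] + B[1][1] = -3 + 10 = 7, A[0][2] + B[2][1] = -4 + 4 = 0) = -4 (attained at k = 0)
  C[0][2] = min over k of (A[0][0] + B[0][2] = 0 + 2 = 2, A[0][1] + B[1][2] = -3 + -3 = -6, A[0][2] + B[2][2] = -4 + 0 = -4) = -6 (attained at k = 1)
  C[1][0] = min over k of (A[1][0] + B[0][0] = -1 + 2 = 1, A[1][1] + B[1][0] = -2 + -4 = -6, A[1][2] + B[2][0] = 5 + -5 = 0) = -6 (attained at k = 1)
  C[1][1] = min over k of (A[1][0] + B[0][1] = -1 + -4 = -5, A[1][1] + B[1][1] = -2 + 10 = 8, A[1][2] + B[2][1] = 5 + 4 = 9) = -5 (attained at k = 0)
  C[1][2] = min over k of (A[1][0] + B[0][2] = -1 + 2 = 1, A[1][1] + B[1][2] = -2 + -3 = -5, A[1][2] + B[2][2] = 5 + 0 = 5) = -5 (attained at k = 1)
  C[2][0] = min over k of (A[2][0] + B[0][0] = 0 + 2 = 2, A[2][1] + B[1][0] = -4 + -4 = -8, A[2][2] + B[2][0] = 2 + -5 = -3) = -8 (attained at k = 1)
  C[2][1] = min over k of (A[2][0] + B[0][1] = 0 + -4 = -4, A[2][1] + B[1][1] = -4 + 10 = 6, A[2][2] + B[2][1] = 2 + 4 = 6) = -4 (attained at k = 0)
  C[2][2] = min over k of (A[2][0] + B[0][2] = 0 + 2 = 2, A[2][1] + B[1][2] = -4 + -3 = -7, A[2][2] + B[2][2] = 2 + 0 = 2) = -7 (attained at k = 1)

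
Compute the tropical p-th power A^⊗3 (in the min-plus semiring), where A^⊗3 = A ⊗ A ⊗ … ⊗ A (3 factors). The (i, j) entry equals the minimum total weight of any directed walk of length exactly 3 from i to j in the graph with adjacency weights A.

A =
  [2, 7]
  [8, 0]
A^⊗3 =
  [6, 7]
  [8, 0]

Each entry (A^⊗3)_ij equals the minimum over all length-3 walks i = v_0 → v_1 → … → v_3 = j of Σ_t A[v_t][v_{t+1}]. For example, for (i, j) = (0, 1) we minimise over 4 possible intermediate vertex sequences; the minimum is 7, attained along the walk 0 → 1 → 1 → 1.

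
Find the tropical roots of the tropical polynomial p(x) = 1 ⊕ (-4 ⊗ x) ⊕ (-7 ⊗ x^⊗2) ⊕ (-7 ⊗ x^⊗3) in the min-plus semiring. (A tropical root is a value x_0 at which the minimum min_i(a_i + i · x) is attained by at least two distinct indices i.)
Roots: {0, 3, 5}

Each tropical root is a break point of the lower envelope of the lines y = a_i + i · x (there are 4 lines, with slopes 0, 1, ..., 3). Only the lines that attain the minimum somewhere contribute to roots; other lines are dominated. Here the surviving (envelope) indices are i = 3, i = 2, i = 1, i = 0.
Intersections between consecutive envelope lines give the roots: for adjacent envelope indices i < j the intersection is x = (a_i − a_j) / (j − i). Reading off the sorted break points: {0, 3, 5}.
Verification: at each break x_0, at least two indices attain the minimum of min_i(a_i + i · x_0).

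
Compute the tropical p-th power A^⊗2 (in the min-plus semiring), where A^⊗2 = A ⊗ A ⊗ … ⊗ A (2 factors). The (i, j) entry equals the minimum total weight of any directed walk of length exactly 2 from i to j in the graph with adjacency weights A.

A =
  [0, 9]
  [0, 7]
A^⊗2 =
  [0, 9]
  [0, 9]

Each entry (A^⊗2)_ij equals the minimum over all length-2 walks i = v_0 → v_1 → … → v_2 = j of Σ_t A[v_t][v_{t+1}]. For example, for (i, j) = (0, 1) we minimise over 2 possible intermediate vertex sequences; the minimum is 9, attained along the walk 0 → 0 → 1.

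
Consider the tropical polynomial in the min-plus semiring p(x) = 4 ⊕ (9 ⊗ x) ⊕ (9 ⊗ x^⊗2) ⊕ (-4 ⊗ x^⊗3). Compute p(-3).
p(-3) = -13

A tropical monomial a ⊗ x^⊗i evaluates to a + i · x. Evaluating each term at x = -3:
  Term 0 contributes 4 + 0 · -3 = 4
  Term 1 contributes 9 + 1 · -3 = 6
  Term 2 contributes 9 + 2 · -3 = 3
  Term 3 contributes -4 + 3 · -3 = -13
p(-3) = ⊕ of these = min[4, 6, 3, -13] = -13.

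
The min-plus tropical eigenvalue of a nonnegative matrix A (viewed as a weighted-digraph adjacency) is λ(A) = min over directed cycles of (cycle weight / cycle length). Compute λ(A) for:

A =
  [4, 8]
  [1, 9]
λ(A) = 4

Enumerate directed cycles and compute their means (weight / length). Sample:
  cycle 0 → 0: weight = 4, length = 1, mean = 4/1 ≈ 4.000
  cycle 1 → 1: weight = 9, length = 1, mean = 9/1 ≈ 9.000
  cycle 0 → 1 → 0: weight = 9, length = 2, mean = 9/2 ≈ 4.500
  cycle 1 → 0 → 1: weight = 9, length = 2, mean = 9/2 ≈ 4.500
Minimum mean = 4.000, attained e.g. along the cycle 0 → 0 with weight 4 and length 1. So λ(A) = 4/1 = 4.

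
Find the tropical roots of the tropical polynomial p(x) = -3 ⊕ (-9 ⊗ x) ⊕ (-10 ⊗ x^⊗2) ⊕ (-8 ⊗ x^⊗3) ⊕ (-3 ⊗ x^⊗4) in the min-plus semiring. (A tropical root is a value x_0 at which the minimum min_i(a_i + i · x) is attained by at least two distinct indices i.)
Roots: {-5, -2, 1, 6}

Each tropical root is a break point of the lower envelope of the lines y = a_i + i · x (there are 5 lines, with slopes 0, 1, ..., 4). Only the lines that attain the minimum somewhere contribute to roots; other lines are dominated. Here the surviving (envelope) indices are i = 4, i = 3, i = 2, i = 1, i = 0.
Intersections between consecutive envelope lines give the roots: for adjacent envelope indices i < j the intersection is x = (a_i − a_j) / (j − i). Reading off the sorted break points: {-5, -2, 1, 6}.
Verification: at each break x_0, at least two indices attain the minimum of min_i(a_i + i · x_0).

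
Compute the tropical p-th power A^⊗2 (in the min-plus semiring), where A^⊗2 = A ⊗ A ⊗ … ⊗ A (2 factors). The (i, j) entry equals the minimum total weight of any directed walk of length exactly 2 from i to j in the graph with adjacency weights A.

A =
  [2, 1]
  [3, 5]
A^⊗2 =
  [4, 3]
  [5, 4]

Each entry (A^⊗2)_ij equals the minimum over all length-2 walks i = v_0 → v_1 → … → v_2 = j of Σ_t A[v_t][v_{t+1}]. For example, for (i, j) = (0, 1) we minimise over 2 possible intermediate vertex sequences; the minimum is 3, attained along the walk 0 → 0 → 1.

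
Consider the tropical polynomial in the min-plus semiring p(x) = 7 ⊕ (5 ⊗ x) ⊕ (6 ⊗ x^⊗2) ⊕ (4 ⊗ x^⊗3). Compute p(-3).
p(-3) = -5

A tropical monomial a ⊗ x^⊗i evaluates to a + i · x. Evaluating each term at x = -3:
  Term 0 contributes 7 + 0 · -3 = 7
  Term 1 contributes 5 + 1 · -3 = 2
  Term 2 contributes 6 + 2 · -3 = 0
  Term 3 contributes 4 + 3 · -3 = -5
p(-3) = ⊕ of these = min[7, 2, 0, -5] = -5.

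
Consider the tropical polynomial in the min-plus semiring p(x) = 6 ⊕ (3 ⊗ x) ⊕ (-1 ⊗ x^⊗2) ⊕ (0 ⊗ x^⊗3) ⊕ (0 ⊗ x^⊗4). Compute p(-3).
p(-3) = -12

A tropical monomial a ⊗ x^⊗i evaluates to a + i · x. Evaluating each term at x = -3:
  Term 0 contributes 6 + 0 · -3 = 6
  Term 1 contributes 3 + 1 · -3 = 0
  Term 2 contributes -1 + 2 · -3 = -7
  Term 3 contributes 0 + 3 · -3 = -9
  Term 4 contributes 0 + 4 · -3 = -12
p(-3) = ⊕ of these = min[6, 0, -7, -9, -12] = -12.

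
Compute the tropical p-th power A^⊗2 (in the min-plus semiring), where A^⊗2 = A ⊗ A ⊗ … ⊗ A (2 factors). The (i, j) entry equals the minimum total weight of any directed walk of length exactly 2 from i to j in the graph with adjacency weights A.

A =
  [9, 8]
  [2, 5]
A^⊗2 =
  [10, 13]
  [7, 10]

Each entry (A^⊗2)_ij equals the minimum over all length-2 walks i = v_0 → v_1 → … → v_2 = j of Σ_t A[v_t][v_{t+1}]. For example, for (i, j) = (0, 1) we minimise over 2 possible intermediate vertex sequences; the minimum is 13, attained along the walk 0 → 1 → 1.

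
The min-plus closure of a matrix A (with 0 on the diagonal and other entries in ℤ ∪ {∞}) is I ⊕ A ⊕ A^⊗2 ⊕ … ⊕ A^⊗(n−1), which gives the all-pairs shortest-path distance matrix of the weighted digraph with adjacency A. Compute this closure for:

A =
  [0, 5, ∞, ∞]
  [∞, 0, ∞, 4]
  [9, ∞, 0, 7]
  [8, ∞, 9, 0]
Closure =
  [0, 5, 18, 9]
  [12, 0, 13, 4]
  [9, 14, 0, 7]
  [8, 13, 9, 0]

This is the Floyd-Warshall all-pairs shortest-path computation. For each intermediate vertex k = 0, 1, …, 3, update dist[i][j] ← min(dist[i][j], dist[i][k] + dist[k][j]). The final matrix gives, for each (i, j), the minimum total weight of any directed path from i to j (possibly empty when i = j).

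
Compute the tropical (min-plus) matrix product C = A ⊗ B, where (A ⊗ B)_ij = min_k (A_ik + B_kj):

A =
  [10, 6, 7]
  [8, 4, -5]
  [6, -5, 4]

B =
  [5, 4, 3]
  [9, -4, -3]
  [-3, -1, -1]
A ⊗ B =
  [4, 2, 3]
  [-8, -6, -6]
  [1, -9, -8]

Apply the min-plus product entry-by-entry:
  C[0][0] = min over k of (A[0][0] + B[0][0] = 10 + 5 = 15, A[0][1] + B[1][0] = 6 + 9 = 15, A[0][2] + B[2][0] = 7 + -3 = 4) = 4 (attained at k = 2)
  C[0][1] = min over k of (A[0][0] + B[0][1] = 10 + 4 = 14, A[0][1] + B[1][1] = 6 + -4 = 2, A[0][2] + B[2][1] = 7 + -1 = 6) = 2 (attained at k = 1)
  C[0][2] = min over k of (A[0][0] + B[0][2] = 10 + 3 = 13, A[0][1] + B[1][2] = 6 + -3 = 3, A[0][2] + B[2][2] = 7 + -1 = 6) = 3 (attained at k = 1)
  C[1][0] = min over k of (A[1][0] + B[0][0] = 8 + 5 = 13, A[1][1] + B[1][0] = 4 + 9 = 13, A[1][2] + B[2][0] = -5 + -3 = -8) = -8 (attained at k = 2)
  C[1][1] = min over k of (A[1][0] + B[0][1] = 8 + 4 = 12, A[1][1] + B[1][1] = 4 + -4 = 0, A[1][2] + B[2][1] = -5 + -1 = -6) = -6 (attained at k = 2)
  C[1][2] = min over k of (A[1][0] + B[0][2] = 8 + 3 = 11, A[1][1] + B[1][2] = 4 + -3 = 1, A[1][2] + B[2][2] = -5 + -1 = -6) = -6 (attained at k = 2)
  C[2][0] = min over k of (A[2][0] + B[0][0] = 6 + 5 = 11, A[2][1] + B[1][0] = -5 + 9 = 4, A[2][2] + B[2][0] = 4 + -3 = 1) = 1 (attained at k = 2)
  C[2][1] = min over k of (A[2][0] + B[0][1] = 6 + 4 = 10, A[2][1] + B[1][1] = -5 + -4 = -9, A[2][2] + B[2][1] = 4 + -1 = 3) = -9 (attained at k = 1)
  C[2][2] = min over k of (A[2][0] + B[0][2] = 6 + 3 = 9, A[2][1] + B[1][2] = -5 + -3 = -8, A[2][2] + B[2][2] = 4 + -1 = 3) = -8 (attained at k = 1)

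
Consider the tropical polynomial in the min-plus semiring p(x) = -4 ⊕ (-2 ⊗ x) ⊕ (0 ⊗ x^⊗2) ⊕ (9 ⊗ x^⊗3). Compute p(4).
p(4) = -4

A tropical monomial a ⊗ x^⊗i evaluates to a + i · x. Evaluating each term at x = 4:
  Term 0 contributes -4 + 0 · 4 = -4
  Term 1 contributes -2 + 1 · 4 = 2
  Term 2 contributes 0 + 2 · 4 = 8
  Term 3 contributes 9 + 3 · 4 = 21
p(4) = ⊕ of these = min[-4, 2, 8, 21] = -4.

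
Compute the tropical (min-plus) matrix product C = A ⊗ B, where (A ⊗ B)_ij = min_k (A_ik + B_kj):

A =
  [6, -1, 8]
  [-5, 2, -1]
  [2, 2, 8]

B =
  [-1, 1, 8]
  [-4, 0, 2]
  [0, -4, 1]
A ⊗ B =
  [-5, -1, 1]
  [-6, -5, 0]
  [-2, 2, 4]

Apply the min-plus product entry-by-entry:
  C[0][0] = min over k of (A[0][0] + B[0][0] = 6 + -1 = 5, A[0][1] + B[1][0] = -1 + -4 = -5, A[0][2] + B[2][0] = 8 + 0 = 8) = -5 (attained at k = 1)
  C[0][1] = min over k of (A[0][0] + B[0][1] = 6 + 1 = 7, A[0][1] + B[1][1] = -1 + 0 = -1, A[0][2] + B[2][1] = 8 + -4 = 4) = -1 (attained at k = 1)
  C[0][2] = min over k of (A[0][0] + B[0][2] = 6 + 8 = 14, A[0][1] + B[1][2] = -1 + 2 = 1, A[0][2] + B[2][2] = 8 + 1 = 9) = 1 (attained at k = 1)
  C[1][0] = min over k of (A[1][0] + B[0][0] = -5 + -1 = -6, A[1][1] + B[1][0] = 2 + -4 = -2, A[1][2] + B[2][0] = -1 + 0 = -1) = -6 (attained at k = 0)
  C[1][1] = min over k of (A[1][0] + B[0][1] = -5 + 1 = -4, A[1][1] + B[1][1] = 2 + 0 = 2, A[1][2] + B[2][1] = -1 + -4 = -5) = -5 (attained at k = 2)
  C[1][2] = min over k of (A[1][0] + B[0][2] = -5 + 8 = 3, A[1][1] + B[1][2] = 2 + 2 = 4, A[1][2] + B[2][2] = -1 + 1 = 0) = 0 (attained at k = 2)
  C[2][0] = min over k of (A[2][0] + B[0][0] = 2 + -1 = 1, A[2][1] + B[1][0] = 2 + -4 = -2, A[2][2] + B[2][0] = 8 + 0 = 8) = -2 (attained at k = 1)
  C[2][1] = min over k of (A[2][0] + B[0][1] = 2 + 1 = 3, A[2][1] + B[1][1] = 2 + 0 = 2, A[2][2] + B[2][1] = 8 + -4 = 4) = 2 (attained at k = 1)
  C[2][2] = min over k of (A[2][0] + B[0][2] = 2 + 8 = 10, A[2][1] + B[1][2] = 2 + 2 = 4, A[2][2] + B[2][2] = 8 + 1 = 9) = 4 (attained at k = 1)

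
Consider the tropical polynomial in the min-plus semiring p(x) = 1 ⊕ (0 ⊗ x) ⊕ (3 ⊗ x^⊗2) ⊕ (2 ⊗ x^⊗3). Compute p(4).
p(4) = 1

A tropical monomial a ⊗ x^⊗i evaluates to a + i · x. Evaluating each term at x = 4:
  Term 0 contributes 1 + 0 · 4 = 1
  Term 1 contributes 0 + 1 · 4 = 4
  Term 2 contributes 3 + 2 · 4 = 11
  Term 3 contributes 2 + 3 · 4 = 14
p(4) = ⊕ of these = min[1, 4, 11, 14] = 1.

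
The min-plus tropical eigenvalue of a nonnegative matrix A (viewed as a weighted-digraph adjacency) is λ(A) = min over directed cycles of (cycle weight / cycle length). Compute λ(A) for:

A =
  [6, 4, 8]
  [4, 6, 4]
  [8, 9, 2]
λ(A) = 2

Enumerate directed cycles and compute their means (weight / length). Sample:
  cycle 0 → 0: weight = 6, length = 1, mean = 6/1 ≈ 6.000
  cycle 1 → 1: weight = 6, length = 1, mean = 6/1 ≈ 6.000
  cycle 2 → 2: weight = 2, length = 1, mean = 2/1 ≈ 2.000
  cycle 0 → 1 → 0: weight = 8, length = 2, mean = 8/2 ≈ 4.000
  cycle 0 → 2 → 0: weight = 16, length = 2, mean = 16/2 ≈ 8.000
  cycle 1 → 0 → 1: weight = 8, length = 2, mean = 8/2 ≈ 4.000
Minimum mean = 2.000, attained e.g. along the cycle 2 → 2 with weight 2 and length 1. So λ(A) = 2/1 = 2.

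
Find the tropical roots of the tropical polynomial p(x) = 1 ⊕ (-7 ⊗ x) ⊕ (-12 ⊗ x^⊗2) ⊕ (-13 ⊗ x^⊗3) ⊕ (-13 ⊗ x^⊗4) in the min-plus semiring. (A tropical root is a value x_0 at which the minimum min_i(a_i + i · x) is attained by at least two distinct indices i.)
Roots: {0, 1, 5, 8}

Each tropical root is a break point of the lower envelope of the lines y = a_i + i · x (there are 5 lines, with slopes 0, 1, ..., 4). Only the lines that attain the minimum somewhere contribute to roots; other lines are dominated. Here the surviving (envelope) indices are i = 4, i = 3, i = 2, i = 1, i = 0.
Intersections between consecutive envelope lines give the roots: for adjacent envelope indices i < j the intersection is x = (a_i − a_j) / (j − i). Reading off the sorted break points: {0, 1, 5, 8}.
Verification: at each break x_0, at least two indices attain the minimum of min_i(a_i + i · x_0).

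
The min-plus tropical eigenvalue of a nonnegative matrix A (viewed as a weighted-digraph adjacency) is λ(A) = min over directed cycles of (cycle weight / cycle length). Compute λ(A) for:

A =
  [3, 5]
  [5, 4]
λ(A) = 3

Enumerate directed cycles and compute their means (weight / length). Sample:
  cycle 0 → 0: weight = 3, length = 1, mean = 3/1 ≈ 3.000
  cycle 1 → 1: weight = 4, length = 1, mean = 4/1 ≈ 4.000
  cycle 0 → 1 → 0: weight = 10, length = 2, mean = 10/2 ≈ 5.000
  cycle 1 → 0 → 1: weight = 10, length = 2, mean = 10/2 ≈ 5.000
Minimum mean = 3.000, attained e.g. along the cycle 0 → 0 with weight 3 and length 1. So λ(A) = 3/1 = 3.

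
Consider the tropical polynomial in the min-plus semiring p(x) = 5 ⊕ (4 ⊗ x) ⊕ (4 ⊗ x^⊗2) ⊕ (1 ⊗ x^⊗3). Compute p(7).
p(7) = 5

A tropical monomial a ⊗ x^⊗i evaluates to a + i · x. Evaluating each term at x = 7:
  Term 0 contributes 5 + 0 · 7 = 5
  Term 1 contributes 4 + 1 · 7 = 11
  Term 2 contributes 4 + 2 · 7 = 18
  Term 3 contributes 1 + 3 · 7 = 22
p(7) = ⊕ of these = min[5, 11, 18, 22] = 5.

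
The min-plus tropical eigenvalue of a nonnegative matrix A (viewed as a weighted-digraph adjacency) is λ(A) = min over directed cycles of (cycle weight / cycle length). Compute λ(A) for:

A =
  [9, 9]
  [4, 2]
λ(A) = 2

Enumerate directed cycles and compute their means (weight / length). Sample:
  cycle 0 → 0: weight = 9, length = 1, mean = 9/1 ≈ 9.000
  cycle 1 → 1: weight = 2, length = 1, mean = 2/1 ≈ 2.000
  cycle 0 → 1 → 0: weight = 13, length = 2, mean = 13/2 ≈ 6.500
  cycle 1 → 0 → 1: weight = 13, length = 2, mean = 13/2 ≈ 6.500
Minimum mean = 2.000, attained e.g. along the cycle 1 → 1 with weight 2 and length 1. So λ(A) = 2/1 = 2.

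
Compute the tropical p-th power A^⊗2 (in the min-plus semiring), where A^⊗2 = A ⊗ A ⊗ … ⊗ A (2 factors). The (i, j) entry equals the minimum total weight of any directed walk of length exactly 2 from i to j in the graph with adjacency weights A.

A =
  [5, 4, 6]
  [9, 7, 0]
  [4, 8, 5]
A^⊗2 =
  [10, 9, 4]
  [4, 8, 5]
  [9, 8, 8]

Each entry (A^⊗2)_ij equals the minimum over all length-2 walks i = v_0 → v_1 → … → v_2 = j of Σ_t A[v_t][v_{t+1}]. For example, for (i, j) = (0, 2) we minimise over 3 possible intermediate vertex sequences; the minimum is 4, attained along the walk 0 → 1 → 2.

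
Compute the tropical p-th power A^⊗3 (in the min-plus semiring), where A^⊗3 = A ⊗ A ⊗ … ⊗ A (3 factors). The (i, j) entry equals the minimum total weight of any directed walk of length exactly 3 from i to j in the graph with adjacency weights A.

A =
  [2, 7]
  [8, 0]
A^⊗3 =
  [6, 7]
  [8, 0]

Each entry (A^⊗3)_ij equals the minimum over all length-3 walks i = v_0 → v_1 → … → v_3 = j of Σ_t A[v_t][v_{t+1}]. For example, for (i, j) = (0, 1) we minimise over 4 possible intermediate vertex sequences; the minimum is 7, attained along the walk 0 → 1 → 1 → 1.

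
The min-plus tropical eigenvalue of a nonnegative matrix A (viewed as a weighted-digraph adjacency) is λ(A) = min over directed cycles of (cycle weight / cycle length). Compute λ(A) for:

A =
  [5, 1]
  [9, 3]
λ(A) = 3

Enumerate directed cycles and compute their means (weight / length). Sample:
  cycle 0 → 0: weight = 5, length = 1, mean = 5/1 ≈ 5.000
  cycle 1 → 1: weight = 3, length = 1, mean = 3/1 ≈ 3.000
  cycle 0 → 1 → 0: weight = 10, length = 2, mean = 10/2 ≈ 5.000
  cycle 1 → 0 → 1: weight = 10, length = 2, mean = 10/2 ≈ 5.000
Minimum mean = 3.000, attained e.g. along the cycle 1 → 1 with weight 3 and length 1. So λ(A) = 3/1 = 3.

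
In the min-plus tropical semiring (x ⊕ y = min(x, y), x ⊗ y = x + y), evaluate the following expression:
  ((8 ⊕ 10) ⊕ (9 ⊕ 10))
((8 ⊕ 10) ⊕ (9 ⊕ 10)) = 8

Expand innermost to outermost. Recall ⊕ takes the minimum of its arguments and ⊗ takes their sum. Working out the expression ((8 ⊕ 10) ⊕ (9 ⊕ 10)) gives 8.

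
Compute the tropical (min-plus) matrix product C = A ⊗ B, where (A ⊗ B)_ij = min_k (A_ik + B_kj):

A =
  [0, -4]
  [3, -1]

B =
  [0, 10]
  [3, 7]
A ⊗ B =
  [-1, 3]
  [2, 6]

Apply the min-plus product entry-by-entry:
  C[0][0] = min over k of (A[0][0] + B[0][0] = 0 + 0 = 0, A[0][1] + B[1][0] = -4 + 3 = -1) = -1 (attained at k = 1)
  C[0][1] = min over k of (A[0][0] + B[0][1] = 0 + 10 = 10, A[0][1] + B[1][1] = -4 + 7 = 3) = 3 (attained at k = 1)
  C[1][0] = min over k of (A[1][0] + B[0][0] = 3 + 0 = 3, A[1][1] + B[1][0] = -1 + 3 = 2) = 2 (attained at k = 1)
  C[1][1] = min over k of (A[1][0] + B[0][1] = 3 + 10 = 13, A[1][1] + B[1][1] = -1 + 7 = 6) = 6 (attained at k = 1)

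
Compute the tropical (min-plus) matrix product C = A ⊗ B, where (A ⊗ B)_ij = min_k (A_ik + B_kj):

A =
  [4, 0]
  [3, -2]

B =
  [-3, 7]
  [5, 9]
A ⊗ B =
  [1, 9]
  [0, 7]

Apply the min-plus product entry-by-entry:
  C[0][0] = min over k of (A[0][0] + B[0][0] = 4 + -3 = 1, A[0][1] + B[1][0] = 0 + 5 = 5) = 1 (attained at k = 0)
  C[0][1] = min over k of (A[0][0] + B[0][1] = 4 + 7 = 11, A[0][1] + B[1][1] = 0 + 9 = 9) = 9 (attained at k = 1)
  C[1][0] = min over k of (A[1][0] + B[0][0] = 3 + -3 = 0, A[1][1] + B[1][0] = -2 + 5 = 3) = 0 (attained at k = 0)
  C[1][1] = min over k of (A[1][0] + B[0][1] = 3 + 7 = 10, A[1][1] + B[1][1] = -2 + 9 = 7) = 7 (attained at k = 1)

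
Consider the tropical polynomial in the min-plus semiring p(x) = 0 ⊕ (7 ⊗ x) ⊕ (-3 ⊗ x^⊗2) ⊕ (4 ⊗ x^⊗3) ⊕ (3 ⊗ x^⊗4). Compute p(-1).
p(-1) = -5

A tropical monomial a ⊗ x^⊗i evaluates to a + i · x. Evaluating each term at x = -1:
  Term 0 contributes 0 + 0 · -1 = 0
  Term 1 contributes 7 + 1 · -1 = 6
  Term 2 contributes -3 + 2 · -1 = -5
  Term 3 contributes 4 + 3 · -1 = 1
  Term 4 contributes 3 + 4 · -1 = -1
p(-1) = ⊕ of these = min[0, 6, -5, 1, -1] = -5.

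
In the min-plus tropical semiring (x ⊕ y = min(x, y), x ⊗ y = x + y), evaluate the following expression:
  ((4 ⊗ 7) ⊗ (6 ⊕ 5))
((4 ⊗ 7) ⊗ (6 ⊕ 5)) = 16

Expand innermost to outermost. Recall ⊕ takes the minimum of its arguments and ⊗ takes their sum. Working out the expression ((4 ⊗ 7) ⊗ (6 ⊕ 5)) gives 16.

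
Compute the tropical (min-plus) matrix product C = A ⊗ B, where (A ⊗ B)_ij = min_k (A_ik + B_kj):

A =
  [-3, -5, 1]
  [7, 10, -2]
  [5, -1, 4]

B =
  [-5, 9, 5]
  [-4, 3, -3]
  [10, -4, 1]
A ⊗ B =
  [-9, -3, -8]
  [2, -6, -1]
  [-5, 0, -4]

Apply the min-plus product entry-by-entry:
  C[0][0] = min over k of (A[0][0] + B[0][0] = -3 + -5 = -8, A[0][1] + B[1][0] = -5 + -4 = -9, A[0][2] + B[2][0] = 1 + 10 = 11) = -9 (attained at k = 1)
  C[0][1] = min over k of (A[0][0] + B[0][1] = -3 + 9 = 6, A[0][1] + B[1][1] = -5 + 3 = -2, A[0][2] + B[2][1] = 1 + -4 = -3) = -3 (attained at k = 2)
  C[0][2] = min over k of (A[0][0] + B[0][2] = -3 + 5 = 2, A[0][1] + B[1][2] = -5 + -3 = -8, A[0][2] + B[2][2] = 1 + 1 = 2) = -8 (attained at k = 1)
  C[1][0] = min over k of (A[1][0] + B[0][0] = 7 + -5 = 2, A[1][1] + B[1][0] = 10 + -4 = 6, A[1][2] + B[2][0] = -2 + 10 = 8) = 2 (attained at k = 0)
  C[1][1] = min over k of (A[1][0] + B[0][1] = 7 + 9 = 16, A[1][1] + B[1][1] = 10 + 3 = 13, A[1][2] + B[2][1] = -2 + -4 = -6) = -6 (attained at k = 2)
  C[1][2] = min over k of (A[1][0] + B[0][2] = 7 + 5 = 12, A[1][1] + B[1][2] = 10 + -3 = 7, A[1][2] + B[2][2] = -2 + 1 = -1) = -1 (attained at k = 2)
  C[2][0] = min over k of (A[2][0] + B[0][0] = 5 + -5 = 0, A[2][1] + B[1][0] = -1 + -4 = -5, A[2][2] + B[2][0] = 4 + 10 = 14) = -5 (attained at k = 1)
  C[2][1] = min over k of (A[2][0] + B[0][1] = 5 + 9 = 14, A[2][1] + B[1][1] = -1 + 3 = 2, A[2][2] + B[2][1] = 4 + -4 = 0) = 0 (attained at k = 2)
  C[2][2] = min over k of (A[2][0] + B[0][2] = 5 + 5 = 10, A[2][1] + B[1][2] = -1 + -3 = -4, A[2][2] + B[2][2] = 4 + 1 = 5) = -4 (attained at k = 1)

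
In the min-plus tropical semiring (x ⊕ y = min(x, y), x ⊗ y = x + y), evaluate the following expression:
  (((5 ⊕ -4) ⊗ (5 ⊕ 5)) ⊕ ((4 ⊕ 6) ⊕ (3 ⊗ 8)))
(((5 ⊕ -4) ⊗ (5 ⊕ 5)) ⊕ ((4 ⊕ 6) ⊕ (3 ⊗ 8))) = 1

Expand innermost to outermost. Recall ⊕ takes the minimum of its arguments and ⊗ takes their sum. Working out the expression (((5 ⊕ -4) ⊗ (5 ⊕ 5)) ⊕ ((4 ⊕ 6) ⊕ (3 ⊗ 8))) gives 1.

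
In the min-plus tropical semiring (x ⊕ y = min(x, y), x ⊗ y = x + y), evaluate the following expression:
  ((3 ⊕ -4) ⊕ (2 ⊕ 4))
((3 ⊕ -4) ⊕ (2 ⊕ 4)) = -4

Expand innermost to outermost. Recall ⊕ takes the minimum of its arguments and ⊗ takes their sum. Working out the expression ((3 ⊕ -4) ⊕ (2 ⊕ 4)) gives -4.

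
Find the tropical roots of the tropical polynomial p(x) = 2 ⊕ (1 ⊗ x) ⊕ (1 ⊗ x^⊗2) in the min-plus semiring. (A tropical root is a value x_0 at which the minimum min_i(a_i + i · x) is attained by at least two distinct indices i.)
Roots: {0, 1}

Each tropical root is a break point of the lower envelope of the lines y = a_i + i · x (there are 3 lines, with slopes 0, 1, ..., 2). Only the lines that attain the minimum somewhere contribute to roots; other lines are dominated. Here the surviving (envelope) indices are i = 2, i = 1, i = 0.
Intersections between consecutive envelope lines give the roots: for adjacent envelope indices i < j the intersection is x = (a_i − a_j) / (j − i). Reading off the sorted break points: {0, 1}.
Verification: at each break x_0, at least two indices attain the minimum of min_i(a_i + i · x_0).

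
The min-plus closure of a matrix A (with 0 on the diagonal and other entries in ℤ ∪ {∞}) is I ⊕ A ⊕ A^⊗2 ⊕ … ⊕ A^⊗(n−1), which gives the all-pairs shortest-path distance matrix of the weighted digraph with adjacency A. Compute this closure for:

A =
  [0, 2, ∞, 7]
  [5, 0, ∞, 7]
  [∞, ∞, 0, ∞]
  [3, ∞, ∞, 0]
Closure =
  [0, 2, ∞, 7]
  [5, 0, ∞, 7]
  [∞, ∞, 0, ∞]
  [3, 5, ∞, 0]

This is the Floyd-Warshall all-pairs shortest-path computation. For each intermediate vertex k = 0, 1, …, 3, update dist[i][j] ← min(dist[i][j], dist[i][k] + dist[k][j]). The final matrix gives, for each (i, j), the minimum total weight of any directed path from i to j (possibly empty when i = j).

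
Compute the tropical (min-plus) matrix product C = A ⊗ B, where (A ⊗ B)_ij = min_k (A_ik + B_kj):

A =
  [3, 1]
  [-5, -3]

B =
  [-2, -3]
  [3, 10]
A ⊗ B =
  [1, 0]
  [-7, -8]

Apply the min-plus product entry-by-entry:
  C[0][0] = min over k of (A[0][0] + B[0][0] = 3 + -2 = 1, A[0][1] + B[1][0] = 1 + 3 = 4) = 1 (attained at k = 0)
  C[0][1] = min over k of (A[0][0] + B[0][1] = 3 + -3 = 0, A[0][1] + B[1][1] = 1 + 10 = 11) = 0 (attained at k = 0)
  C[1][0] = min over k of (A[1][0] + B[0][0] = -5 + -2 = -7, A[1][1] + B[1][0] = -3 + 3 = 0) = -7 (attained at k = 0)
  C[1][1] = min over k of (A[1][0] + B[0][1] = -5 + -3 = -8, A[1][1] + B[1][1] = -3 + 10 = 7) = -8 (attained at k = 0)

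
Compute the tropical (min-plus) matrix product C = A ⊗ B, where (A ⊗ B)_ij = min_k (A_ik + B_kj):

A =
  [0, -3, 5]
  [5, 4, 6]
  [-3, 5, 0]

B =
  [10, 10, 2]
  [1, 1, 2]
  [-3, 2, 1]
A ⊗ B =
  [-2, -2, -1]
  [3, 5, 6]
  [-3, 2, -1]

Apply the min-plus product entry-by-entry:
  C[0][0] = min over k of (A[0][0] + B[0][0] = 0 + 10 = 10, A[0][1] + B[1][0] = -3 + 1 = -2, A[0][2] + B[2][0] = 5 + -3 = 2) = -2 (attained at k = 1)
  C[0][1] = min over k of (A[0][0] + B[0][1] = 0 + 10 = 10, A[0][1] + B[1][1] = -3 + 1 = -2, A[0][2] + B[2][1] = 5 + 2 = 7) = -2 (attained at k = 1)
  C[0][2] = min over k of (A[0][0] + B[0][2] = 0 + 2 = 2, A[0][1] + B[1][2] = -3 + 2 = -1, A[0][2] + B[2][2] = 5 + 1 = 6) = -1 (attained at k = 1)
  C[1][0] = min over k of (A[1][0] + B[0][0] = 5 + 10 = 15, A[1][1] + B[1][0] = 4 + 1 = 5, A[1][2] + B[2][0] = 6 + -3 = 3) = 3 (attained at k = 2)
  C[1][1] = min over k of (A[1][0] + B[0][1] = 5 + 10 = 15, A[1][1] + B[1][1] = 4 + 1 = 5, A[1][2] + B[2][1] = 6 + 2 = 8) = 5 (attained at k = 1)
  C[1][2] = min over k of (A[1][0] + B[0][2] = 5 + 2 = 7, A[1][1] + B[1][2] = 4 + 2 = 6, A[1][2] + B[2][2] = 6 + 1 = 7) = 6 (attained at k = 1)
  C[2][0] = min over k of (A[2][0] + B[0][0] = -3 + 10 = 7, A[2][1] + B[1][0] = 5 + 1 = 6, A[2][2] + B[2][0] = 0 + -3 = -3) = -3 (attained at k = 2)
  C[2][1] = min over k of (A[2][0] + B[0][1] = -3 + 10 = 7, A[2][1] + B[1][1] = 5 + 1 = 6, A[2][2] + B[2][1] = 0 + 2 = 2) = 2 (attained at k = 2)
  C[2][2] = min over k of (A[2][0] + B[0][2] = -3 + 2 = -1, A[2][1] + B[1][2] = 5 + 2 = 7, A[2][2] + B[2][2] = 0 + 1 = 1) = -1 (attained at k = 0)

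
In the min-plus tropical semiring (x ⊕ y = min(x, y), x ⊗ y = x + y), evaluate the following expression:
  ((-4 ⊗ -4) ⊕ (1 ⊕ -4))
((-4 ⊗ -4) ⊕ (1 ⊕ -4)) = -8

Expand innermost to outermost. Recall ⊕ takes the minimum of its arguments and ⊗ takes their sum. Working out the expression ((-4 ⊗ -4) ⊕ (1 ⊕ -4)) gives -8.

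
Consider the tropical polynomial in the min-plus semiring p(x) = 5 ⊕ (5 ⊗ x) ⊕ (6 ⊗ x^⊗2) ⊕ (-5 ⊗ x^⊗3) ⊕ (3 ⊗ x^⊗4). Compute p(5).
p(5) = 5

A tropical monomial a ⊗ x^⊗i evaluates to a + i · x. Evaluating each term at x = 5:
  Term 0 contributes 5 + 0 · 5 = 5
  Term 1 contributes 5 + 1 · 5 = 10
  Term 2 contributes 6 + 2 · 5 = 16
  Term 3 contributes -5 + 3 · 5 = 10
  Term 4 contributes 3 + 4 · 5 = 23
p(5) = ⊕ of these = min[5, 10, 16, 10, 23] = 5.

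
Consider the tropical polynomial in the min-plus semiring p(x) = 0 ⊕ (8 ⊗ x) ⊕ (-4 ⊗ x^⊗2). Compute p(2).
p(2) = 0

A tropical monomial a ⊗ x^⊗i evaluates to a + i · x. Evaluating each term at x = 2:
  Term 0 contributes 0 + 0 · 2 = 0
  Term 1 contributes 8 + 1 · 2 = 10
  Term 2 contributes -4 + 2 · 2 = 0
p(2) = ⊕ of these = min[0, 10, 0] = 0.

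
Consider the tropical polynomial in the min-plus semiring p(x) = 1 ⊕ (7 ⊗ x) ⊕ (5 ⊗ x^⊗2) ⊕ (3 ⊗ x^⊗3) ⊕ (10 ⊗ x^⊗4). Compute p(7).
p(7) = 1

A tropical monomial a ⊗ x^⊗i evaluates to a + i · x. Evaluating each term at x = 7:
  Term 0 contributes 1 + 0 · 7 = 1
  Term 1 contributes 7 + 1 · 7 = 14
  Term 2 contributes 5 + 2 · 7 = 19
  Term 3 contributes 3 + 3 · 7 = 24
  Term 4 contributes 10 + 4 · 7 = 38
p(7) = ⊕ of these = min[1, 14, 19, 24, 38] = 1.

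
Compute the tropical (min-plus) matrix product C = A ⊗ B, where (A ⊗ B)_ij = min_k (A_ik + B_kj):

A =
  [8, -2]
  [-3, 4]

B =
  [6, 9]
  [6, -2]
A ⊗ B =
  [4, -4]
  [3, 2]

Apply the min-plus product entry-by-entry:
  C[0][0] = min over k of (A[0][0] + B[0][0] = 8 + 6 = 14, A[0][1] + B[1][0] = -2 + 6 = 4) = 4 (attained at k = 1)
  C[0][1] = min over k of (A[0][0] + B[0][1] = 8 + 9 = 17, A[0][1] + B[1][1] = -2 + -2 = -4) = -4 (attained at k = 1)
  C[1][0] = min over k of (A[1][0] + B[0][0] = -3 + 6 = 3, A[1][1] + B[1][0] = 4 + 6 = 10) = 3 (attained at k = 0)
  C[1][1] = min over k of (A[1][0] + B[0][1] = -3 + 9 = 6, A[1][1] + B[1][1] = 4 + -2 = 2) = 2 (attained at k = 1)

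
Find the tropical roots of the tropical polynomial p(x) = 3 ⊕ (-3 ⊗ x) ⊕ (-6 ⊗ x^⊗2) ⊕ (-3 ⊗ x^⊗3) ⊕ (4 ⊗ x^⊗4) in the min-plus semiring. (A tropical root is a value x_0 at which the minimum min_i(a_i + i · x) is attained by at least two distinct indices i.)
Roots: {-7, -3, 3, 6}

Each tropical root is a break point of the lower envelope of the lines y = a_i + i · x (there are 5 lines, with slopes 0, 1, ..., 4). Only the lines that attain the minimum somewhere contribute to roots; other lines are dominated. Here the surviving (envelope) indices are i = 4, i = 3, i = 2, i = 1, i = 0.
Intersections between consecutive envelope lines give the roots: for adjacent envelope indices i < j the intersection is x = (a_i − a_j) / (j − i). Reading off the sorted break points: {-7, -3, 3, 6}.
Verification: at each break x_0, at least two indices attain the minimum of min_i(a_i + i · x_0).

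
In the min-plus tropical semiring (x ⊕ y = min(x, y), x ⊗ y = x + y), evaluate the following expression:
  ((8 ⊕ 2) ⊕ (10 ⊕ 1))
((8 ⊕ 2) ⊕ (10 ⊕ 1)) = 1

Expand innermost to outermost. Recall ⊕ takes the minimum of its arguments and ⊗ takes their sum. Working out the expression ((8 ⊕ 2) ⊕ (10 ⊕ 1)) gives 1.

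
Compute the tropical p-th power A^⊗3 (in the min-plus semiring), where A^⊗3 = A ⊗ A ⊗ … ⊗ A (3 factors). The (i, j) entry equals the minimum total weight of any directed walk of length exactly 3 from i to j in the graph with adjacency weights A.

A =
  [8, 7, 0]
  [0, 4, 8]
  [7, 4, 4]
A^⊗3 =
  [4, 8, 7]
  [7, 4, 4]
  [8, 11, 4]

Each entry (A^⊗3)_ij equals the minimum over all length-3 walks i = v_0 → v_1 → … → v_3 = j of Σ_t A[v_t][v_{t+1}]. For example, for (i, j) = (0, 2) we minimise over 9 possible intermediate vertex sequences; the minimum is 7, attained along the walk 0 → 1 → 0 → 2.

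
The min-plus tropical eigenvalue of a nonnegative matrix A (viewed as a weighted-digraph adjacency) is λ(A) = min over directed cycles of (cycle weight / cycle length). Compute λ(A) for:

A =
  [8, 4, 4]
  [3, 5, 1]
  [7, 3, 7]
λ(A) = 2

Enumerate directed cycles and compute their means (weight / length). Sample:
  cycle 0 → 0: weight = 8, length = 1, mean = 8/1 ≈ 8.000
  cycle 1 → 1: weight = 5, length = 1, mean = 5/1 ≈ 5.000
  cycle 2 → 2: weight = 7, length = 1, mean = 7/1 ≈ 7.000
  cycle 0 → 1 → 0: weight = 7, length = 2, mean = 7/2 ≈ 3.500
  cycle 0 → 2 → 0: weight = 11, length = 2, mean = 11/2 ≈ 5.500
  cycle 1 → 0 → 1: weight = 7, length = 2, mean = 7/2 ≈ 3.500
Minimum mean = 2.000, attained e.g. along the cycle 1 → 2 → 1 with weight 4 and length 2. So λ(A) = 4/2 = 2.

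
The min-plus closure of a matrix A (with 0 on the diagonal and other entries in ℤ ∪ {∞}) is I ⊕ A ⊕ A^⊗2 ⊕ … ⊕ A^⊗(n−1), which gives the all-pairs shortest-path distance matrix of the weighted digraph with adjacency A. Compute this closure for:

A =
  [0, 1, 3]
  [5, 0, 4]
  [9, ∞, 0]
Closure =
  [0, 1, 3]
  [5, 0, 4]
  [9, 10, 0]

This is the Floyd-Warshall all-pairs shortest-path computation. For each intermediate vertex k = 0, 1, …, 2, update dist[i][j] ← min(dist[i][j], dist[i][k] + dist[k][j]). The final matrix gives, for each (i, j), the minimum total weight of any directed path from i to j (possibly empty when i = j).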